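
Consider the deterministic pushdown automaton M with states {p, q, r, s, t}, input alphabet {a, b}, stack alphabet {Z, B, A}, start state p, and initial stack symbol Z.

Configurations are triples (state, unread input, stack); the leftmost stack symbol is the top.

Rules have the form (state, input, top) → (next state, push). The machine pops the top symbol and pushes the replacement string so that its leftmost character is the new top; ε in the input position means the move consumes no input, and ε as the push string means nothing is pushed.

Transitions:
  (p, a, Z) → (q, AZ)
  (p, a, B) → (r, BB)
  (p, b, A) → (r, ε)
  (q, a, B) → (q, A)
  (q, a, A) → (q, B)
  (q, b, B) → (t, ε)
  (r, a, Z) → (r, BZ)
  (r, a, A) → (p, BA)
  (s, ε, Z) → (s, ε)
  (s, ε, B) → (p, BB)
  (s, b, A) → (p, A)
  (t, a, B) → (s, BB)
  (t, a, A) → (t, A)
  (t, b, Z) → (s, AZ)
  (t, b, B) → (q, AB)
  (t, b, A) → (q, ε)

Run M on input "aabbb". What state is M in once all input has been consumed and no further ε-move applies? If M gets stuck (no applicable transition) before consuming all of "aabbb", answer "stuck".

p

(p, aabbb, Z)
  read a, top Z: go to q, push AZ → (q, abbb, AZ)
  read a, top A: go to q, push B → (q, bbb, BZ)
  read b, top B: go to t, push ε → (t, bb, Z)
  read b, top Z: go to s, push AZ → (s, b, AZ)
  read b, top A: go to p, push A → (p, ε, AZ)
All input consumed; M is in state p.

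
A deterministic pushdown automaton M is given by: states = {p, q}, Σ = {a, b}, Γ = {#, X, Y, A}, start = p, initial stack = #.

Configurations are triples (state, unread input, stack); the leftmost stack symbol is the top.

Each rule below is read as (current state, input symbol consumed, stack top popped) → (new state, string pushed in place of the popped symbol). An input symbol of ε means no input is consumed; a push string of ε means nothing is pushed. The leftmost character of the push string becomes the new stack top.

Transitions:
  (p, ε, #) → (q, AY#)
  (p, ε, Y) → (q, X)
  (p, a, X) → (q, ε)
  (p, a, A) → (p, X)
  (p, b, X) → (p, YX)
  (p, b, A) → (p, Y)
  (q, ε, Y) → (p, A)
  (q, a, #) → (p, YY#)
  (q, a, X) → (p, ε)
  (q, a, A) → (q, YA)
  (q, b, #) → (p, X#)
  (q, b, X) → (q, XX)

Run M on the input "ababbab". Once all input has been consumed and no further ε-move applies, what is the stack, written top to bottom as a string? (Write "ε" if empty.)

XXY#

(p, ababbab, #)
  ε-move, top #: go to q, push AY# → (q, ababbab, AY#)
  read a, top A: go to q, push YA → (q, babbab, YAY#)
  ε-move, top Y: go to p, push A → (p, babbab, AAY#)
  read b, top A: go to p, push Y → (p, abbab, YAY#)
  ε-move, top Y: go to q, push X → (q, abbab, XAY#)
  read a, top X: go to p, push ε → (p, bbab, AY#)
  read b, top A: go to p, push Y → (p, bab, YY#)
  ε-move, top Y: go to q, push X → (q, bab, XY#)
  read b, top X: go to q, push XX → (q, ab, XXY#)
  read a, top X: go to p, push ε → (p, b, XY#)
  read b, top X: go to p, push YX → (p, ε, YXY#)
  ε-move, top Y: go to q, push X → (q, ε, XXY#)
All input consumed in state q with stack XXY#.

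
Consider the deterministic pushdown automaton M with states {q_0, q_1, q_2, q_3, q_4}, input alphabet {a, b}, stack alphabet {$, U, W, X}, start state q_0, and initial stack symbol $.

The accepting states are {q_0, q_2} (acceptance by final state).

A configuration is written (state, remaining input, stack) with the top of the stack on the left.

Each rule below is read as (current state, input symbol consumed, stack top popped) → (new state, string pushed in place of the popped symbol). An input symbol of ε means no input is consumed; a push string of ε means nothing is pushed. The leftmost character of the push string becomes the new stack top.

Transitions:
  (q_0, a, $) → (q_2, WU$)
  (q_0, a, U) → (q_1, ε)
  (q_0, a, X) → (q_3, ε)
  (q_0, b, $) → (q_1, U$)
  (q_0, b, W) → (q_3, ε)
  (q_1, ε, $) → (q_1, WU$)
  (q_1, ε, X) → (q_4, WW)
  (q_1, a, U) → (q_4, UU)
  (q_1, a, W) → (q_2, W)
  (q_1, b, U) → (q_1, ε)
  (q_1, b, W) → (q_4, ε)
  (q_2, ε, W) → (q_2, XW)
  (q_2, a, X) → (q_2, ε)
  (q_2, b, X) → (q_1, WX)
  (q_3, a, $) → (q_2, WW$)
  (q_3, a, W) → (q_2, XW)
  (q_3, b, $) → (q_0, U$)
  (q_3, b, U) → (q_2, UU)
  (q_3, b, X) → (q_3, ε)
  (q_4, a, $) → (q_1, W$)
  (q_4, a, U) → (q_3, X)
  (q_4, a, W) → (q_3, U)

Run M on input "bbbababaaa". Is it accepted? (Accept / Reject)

(q_0, bbbababaaa, $)
  read b, top $: go to q_1, push U$ → (q_1, bbababaaa, U$)
  read b, top U: go to q_1, push ε → (q_1, bababaaa, $)
  ε-move, top $: go to q_1, push WU$ → (q_1, bababaaa, WU$)
  read b, top W: go to q_4, push ε → (q_4, ababaaa, U$)
  read a, top U: go to q_3, push X → (q_3, babaaa, X$)
  read b, top X: go to q_3, push ε → (q_3, abaaa, $)
  read a, top $: go to q_2, push WW$ → (q_2, baaa, WW$)
  ε-move, top W: go to q_2, push XW → (q_2, baaa, XWW$)
  read b, top X: go to q_1, push WX → (q_1, aaa, WXWW$)
  read a, top W: go to q_2, push W → (q_2, aa, WXWW$)
  ε-move, top W: go to q_2, push XW → (q_2, aa, XWXWW$)
  read a, top X: go to q_2, push ε → (q_2, a, WXWW$)
  ε-move, top W: go to q_2, push XW → (q_2, a, XWXWW$)
  read a, top X: go to q_2, push ε → (q_2, ε, WXWW$)
All input consumed; state q_2 ∈ F.

Accept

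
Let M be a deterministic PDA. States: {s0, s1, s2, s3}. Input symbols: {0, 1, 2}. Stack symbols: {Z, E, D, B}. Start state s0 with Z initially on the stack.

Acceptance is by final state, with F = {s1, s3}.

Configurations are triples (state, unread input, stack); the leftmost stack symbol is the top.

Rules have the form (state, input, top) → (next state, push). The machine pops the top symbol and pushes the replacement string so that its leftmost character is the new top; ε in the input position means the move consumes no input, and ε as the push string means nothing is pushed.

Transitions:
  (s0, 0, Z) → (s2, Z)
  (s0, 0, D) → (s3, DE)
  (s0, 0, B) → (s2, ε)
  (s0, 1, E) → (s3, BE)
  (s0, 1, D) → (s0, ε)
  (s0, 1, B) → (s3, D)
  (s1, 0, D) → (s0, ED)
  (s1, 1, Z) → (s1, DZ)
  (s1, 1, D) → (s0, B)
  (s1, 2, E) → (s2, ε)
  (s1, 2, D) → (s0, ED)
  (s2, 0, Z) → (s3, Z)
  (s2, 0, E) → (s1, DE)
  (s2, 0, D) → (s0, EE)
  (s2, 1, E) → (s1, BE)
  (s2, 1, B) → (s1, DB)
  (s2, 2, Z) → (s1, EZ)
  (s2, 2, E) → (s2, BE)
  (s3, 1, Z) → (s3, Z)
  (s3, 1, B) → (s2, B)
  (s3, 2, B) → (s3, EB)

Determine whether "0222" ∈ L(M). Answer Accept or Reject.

(s0, 0222, Z)
  read 0, top Z: go to s2, push Z → (s2, 222, Z)
  read 2, top Z: go to s1, push EZ → (s1, 22, EZ)
  read 2, top E: go to s2, push ε → (s2, 2, Z)
  read 2, top Z: go to s1, push EZ → (s1, ε, EZ)
All input consumed; state s1 ∈ F.

Accept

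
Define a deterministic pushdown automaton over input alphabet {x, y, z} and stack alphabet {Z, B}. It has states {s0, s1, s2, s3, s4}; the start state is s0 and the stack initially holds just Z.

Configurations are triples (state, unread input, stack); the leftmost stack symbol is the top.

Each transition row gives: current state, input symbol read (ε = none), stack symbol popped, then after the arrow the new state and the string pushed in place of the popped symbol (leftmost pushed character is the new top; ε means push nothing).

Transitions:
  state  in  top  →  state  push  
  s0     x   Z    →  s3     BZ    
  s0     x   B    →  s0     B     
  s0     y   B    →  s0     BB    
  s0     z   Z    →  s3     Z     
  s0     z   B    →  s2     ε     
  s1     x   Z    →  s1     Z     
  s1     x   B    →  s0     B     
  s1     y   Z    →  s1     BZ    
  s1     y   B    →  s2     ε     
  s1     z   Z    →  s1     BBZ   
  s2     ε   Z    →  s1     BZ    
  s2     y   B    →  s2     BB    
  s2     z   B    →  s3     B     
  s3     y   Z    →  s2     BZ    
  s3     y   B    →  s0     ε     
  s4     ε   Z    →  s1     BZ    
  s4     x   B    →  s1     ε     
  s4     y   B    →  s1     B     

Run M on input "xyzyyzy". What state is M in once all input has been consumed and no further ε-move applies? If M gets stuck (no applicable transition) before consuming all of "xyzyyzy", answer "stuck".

(s0, xyzyyzy, Z)
  read x, top Z: go to s3, push BZ → (s3, yzyyzy, BZ)
  read y, top B: go to s0, push ε → (s0, zyyzy, Z)
  read z, top Z: go to s3, push Z → (s3, yyzy, Z)
  read y, top Z: go to s2, push BZ → (s2, yzy, BZ)
  read y, top B: go to s2, push BB → (s2, zy, BBZ)
  read z, top B: go to s3, push B → (s3, y, BBZ)
  read y, top B: go to s0, push ε → (s0, ε, BZ)
All input consumed; M is in state s0.

s0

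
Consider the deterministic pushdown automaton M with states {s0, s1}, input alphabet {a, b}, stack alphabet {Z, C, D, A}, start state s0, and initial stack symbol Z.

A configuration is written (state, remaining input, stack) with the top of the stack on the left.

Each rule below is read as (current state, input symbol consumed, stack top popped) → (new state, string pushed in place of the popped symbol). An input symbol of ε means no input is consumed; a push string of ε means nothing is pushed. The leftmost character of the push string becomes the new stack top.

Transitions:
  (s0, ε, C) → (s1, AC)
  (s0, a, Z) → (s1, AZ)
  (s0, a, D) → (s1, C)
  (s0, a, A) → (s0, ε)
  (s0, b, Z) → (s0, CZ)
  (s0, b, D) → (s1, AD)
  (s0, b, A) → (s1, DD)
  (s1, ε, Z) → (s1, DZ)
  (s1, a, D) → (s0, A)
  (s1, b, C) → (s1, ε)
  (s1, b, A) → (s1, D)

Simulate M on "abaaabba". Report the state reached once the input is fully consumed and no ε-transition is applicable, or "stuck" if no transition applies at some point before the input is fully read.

stuck

(s0, abaaabba, Z)
  read a, top Z: go to s1, push AZ → (s1, baaabba, AZ)
  read b, top A: go to s1, push D → (s1, aaabba, DZ)
  read a, top D: go to s0, push A → (s0, aabba, AZ)
  read a, top A: go to s0, push ε → (s0, abba, Z)
  read a, top Z: go to s1, push AZ → (s1, bba, AZ)
  read b, top A: go to s1, push D → (s1, ba, DZ)
No transition for (s1, b, top D); M blocks with input ba remaining.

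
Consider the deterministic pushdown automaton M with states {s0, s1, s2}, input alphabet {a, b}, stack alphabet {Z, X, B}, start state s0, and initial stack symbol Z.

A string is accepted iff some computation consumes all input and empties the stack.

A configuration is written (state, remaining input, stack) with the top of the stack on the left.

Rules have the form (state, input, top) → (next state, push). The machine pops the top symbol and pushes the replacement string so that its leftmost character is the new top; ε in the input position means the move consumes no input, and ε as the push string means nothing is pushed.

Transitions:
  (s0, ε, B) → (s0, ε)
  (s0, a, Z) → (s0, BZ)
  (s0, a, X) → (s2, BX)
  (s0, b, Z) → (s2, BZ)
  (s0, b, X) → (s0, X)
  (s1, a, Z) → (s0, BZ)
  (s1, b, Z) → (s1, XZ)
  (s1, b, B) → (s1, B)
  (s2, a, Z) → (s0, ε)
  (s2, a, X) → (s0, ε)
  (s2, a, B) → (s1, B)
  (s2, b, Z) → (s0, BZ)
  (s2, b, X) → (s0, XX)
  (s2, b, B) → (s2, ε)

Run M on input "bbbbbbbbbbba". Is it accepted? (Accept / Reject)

(s0, bbbbbbbbbbba, Z) ⊢ (s2, bbbbbbbbbba, BZ) ⊢ (s2, bbbbbbbbba, Z) ⊢ (s0, bbbbbbbba, BZ) ⊢ (s0, bbbbbbbba, Z) ⊢ (s2, bbbbbbba, BZ) ⊢ (s2, bbbbbba, Z) ⊢ (s0, bbbbba, BZ) ⊢ (s0, bbbbba, Z) ⊢ (s2, bbbba, BZ) ⊢ (s2, bbba, Z) ⊢ (s0, bba, BZ) ⊢ (s0, bba, Z) ⊢ (s2, ba, BZ) ⊢ (s2, a, Z) ⊢ (s0, ε, ε)
All input consumed and the stack is empty.

Accept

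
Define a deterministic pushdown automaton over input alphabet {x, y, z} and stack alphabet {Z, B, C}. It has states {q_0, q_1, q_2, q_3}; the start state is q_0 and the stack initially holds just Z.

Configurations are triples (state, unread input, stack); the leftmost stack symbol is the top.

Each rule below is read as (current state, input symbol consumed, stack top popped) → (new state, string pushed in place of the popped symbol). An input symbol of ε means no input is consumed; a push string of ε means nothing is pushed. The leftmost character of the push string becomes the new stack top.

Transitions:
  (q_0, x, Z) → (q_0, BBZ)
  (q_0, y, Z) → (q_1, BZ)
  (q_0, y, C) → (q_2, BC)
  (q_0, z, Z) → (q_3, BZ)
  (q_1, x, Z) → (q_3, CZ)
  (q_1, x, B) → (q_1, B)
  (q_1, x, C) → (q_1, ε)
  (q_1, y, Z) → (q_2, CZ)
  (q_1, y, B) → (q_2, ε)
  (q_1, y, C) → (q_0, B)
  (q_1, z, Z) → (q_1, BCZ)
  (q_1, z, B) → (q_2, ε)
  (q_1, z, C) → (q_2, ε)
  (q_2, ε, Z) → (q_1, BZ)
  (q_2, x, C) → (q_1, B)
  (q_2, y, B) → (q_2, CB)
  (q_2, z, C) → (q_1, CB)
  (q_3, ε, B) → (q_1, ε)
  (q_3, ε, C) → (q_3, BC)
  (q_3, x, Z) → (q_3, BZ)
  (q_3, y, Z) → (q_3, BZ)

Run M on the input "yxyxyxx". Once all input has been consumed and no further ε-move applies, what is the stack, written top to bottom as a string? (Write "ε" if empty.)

BZ

(q_0, yxyxyxx, Z) ⊢ (q_1, xyxyxx, BZ) ⊢ (q_1, yxyxx, BZ) ⊢ (q_2, xyxx, Z) ⊢ (q_1, xyxx, BZ) ⊢ (q_1, yxx, BZ) ⊢ (q_2, xx, Z) ⊢ (q_1, xx, BZ) ⊢ (q_1, x, BZ) ⊢ (q_1, ε, BZ)
All input consumed in state q_1 with stack BZ.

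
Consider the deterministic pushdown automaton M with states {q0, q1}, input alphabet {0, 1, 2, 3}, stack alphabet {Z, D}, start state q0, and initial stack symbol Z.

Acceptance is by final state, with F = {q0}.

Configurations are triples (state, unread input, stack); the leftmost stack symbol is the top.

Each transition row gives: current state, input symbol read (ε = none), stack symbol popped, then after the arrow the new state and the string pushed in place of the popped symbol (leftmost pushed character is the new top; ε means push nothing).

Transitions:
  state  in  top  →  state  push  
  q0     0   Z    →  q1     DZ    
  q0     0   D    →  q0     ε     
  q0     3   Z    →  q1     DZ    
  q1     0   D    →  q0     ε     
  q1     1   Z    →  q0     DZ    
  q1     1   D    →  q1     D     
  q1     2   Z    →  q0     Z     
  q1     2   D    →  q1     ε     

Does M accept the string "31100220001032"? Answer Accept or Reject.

Reject

(q0, 31100220001032, Z) ⊢ (q1, 1100220001032, DZ) ⊢ (q1, 100220001032, DZ) ⊢ (q1, 00220001032, DZ) ⊢ (q0, 0220001032, Z) ⊢ (q1, 220001032, DZ) ⊢ (q1, 20001032, Z) ⊢ (q0, 0001032, Z) ⊢ (q1, 001032, DZ) ⊢ (q0, 01032, Z) ⊢ (q1, 1032, DZ) ⊢ (q1, 032, DZ) ⊢ (q0, 32, Z) ⊢ (q1, 2, DZ) ⊢ (q1, ε, Z)
All input consumed; state q1 ∉ F and no further ε-move applies.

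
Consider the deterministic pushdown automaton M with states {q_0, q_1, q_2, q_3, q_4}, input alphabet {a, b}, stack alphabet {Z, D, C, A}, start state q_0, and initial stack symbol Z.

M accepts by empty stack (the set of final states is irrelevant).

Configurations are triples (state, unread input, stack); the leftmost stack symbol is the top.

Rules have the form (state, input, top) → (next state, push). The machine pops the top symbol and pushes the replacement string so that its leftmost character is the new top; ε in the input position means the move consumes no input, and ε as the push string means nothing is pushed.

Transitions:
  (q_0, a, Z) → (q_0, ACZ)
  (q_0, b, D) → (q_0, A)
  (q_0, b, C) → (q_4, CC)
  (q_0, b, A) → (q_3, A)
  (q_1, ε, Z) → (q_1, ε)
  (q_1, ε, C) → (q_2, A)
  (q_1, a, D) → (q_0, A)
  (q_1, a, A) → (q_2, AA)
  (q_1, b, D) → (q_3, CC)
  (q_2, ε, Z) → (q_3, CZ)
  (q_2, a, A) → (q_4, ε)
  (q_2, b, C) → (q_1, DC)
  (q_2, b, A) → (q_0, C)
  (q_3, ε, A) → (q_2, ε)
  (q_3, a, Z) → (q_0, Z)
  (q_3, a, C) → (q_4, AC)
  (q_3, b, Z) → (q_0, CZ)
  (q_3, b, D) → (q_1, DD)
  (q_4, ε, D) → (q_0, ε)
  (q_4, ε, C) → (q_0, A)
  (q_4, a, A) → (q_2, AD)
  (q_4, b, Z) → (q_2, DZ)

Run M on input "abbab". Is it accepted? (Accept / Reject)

Reject

(q_0, abbab, Z) ⊢ (q_0, bbab, ACZ) ⊢ (q_3, bab, ACZ) ⊢ (q_2, bab, CZ) ⊢ (q_1, ab, DCZ) ⊢ (q_0, b, ACZ) ⊢ (q_3, ε, ACZ) ⊢ (q_2, ε, CZ)
All input consumed; stack is CZ, not empty, and no further ε-move applies.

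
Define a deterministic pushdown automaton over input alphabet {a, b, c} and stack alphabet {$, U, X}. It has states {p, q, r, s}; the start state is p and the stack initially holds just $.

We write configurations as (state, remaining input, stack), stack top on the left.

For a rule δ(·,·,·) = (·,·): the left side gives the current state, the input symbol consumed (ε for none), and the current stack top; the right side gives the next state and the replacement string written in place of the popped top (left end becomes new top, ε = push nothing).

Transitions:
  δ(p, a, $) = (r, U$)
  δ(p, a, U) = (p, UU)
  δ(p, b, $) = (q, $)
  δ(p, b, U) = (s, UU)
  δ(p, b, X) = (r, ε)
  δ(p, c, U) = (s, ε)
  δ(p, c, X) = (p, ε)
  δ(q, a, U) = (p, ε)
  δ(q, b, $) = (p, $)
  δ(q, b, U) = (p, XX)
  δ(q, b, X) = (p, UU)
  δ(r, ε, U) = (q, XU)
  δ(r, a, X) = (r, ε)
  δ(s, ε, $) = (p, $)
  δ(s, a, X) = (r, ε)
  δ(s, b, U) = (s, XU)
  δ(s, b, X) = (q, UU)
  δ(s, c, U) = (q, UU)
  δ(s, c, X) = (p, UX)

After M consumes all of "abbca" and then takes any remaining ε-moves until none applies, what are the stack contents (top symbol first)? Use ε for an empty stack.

(p, abbca, $)
  read a, top $: go to r, push U$ → (r, bbca, U$)
  ε-move, top U: go to q, push XU → (q, bbca, XU$)
  read b, top X: go to p, push UU → (p, bca, UUU$)
  read b, top U: go to s, push UU → (s, ca, UUUU$)
  read c, top U: go to q, push UU → (q, a, UUUUU$)
  read a, top U: go to p, push ε → (p, ε, UUUU$)
All input consumed in state p with stack UUUU$.

UUUU$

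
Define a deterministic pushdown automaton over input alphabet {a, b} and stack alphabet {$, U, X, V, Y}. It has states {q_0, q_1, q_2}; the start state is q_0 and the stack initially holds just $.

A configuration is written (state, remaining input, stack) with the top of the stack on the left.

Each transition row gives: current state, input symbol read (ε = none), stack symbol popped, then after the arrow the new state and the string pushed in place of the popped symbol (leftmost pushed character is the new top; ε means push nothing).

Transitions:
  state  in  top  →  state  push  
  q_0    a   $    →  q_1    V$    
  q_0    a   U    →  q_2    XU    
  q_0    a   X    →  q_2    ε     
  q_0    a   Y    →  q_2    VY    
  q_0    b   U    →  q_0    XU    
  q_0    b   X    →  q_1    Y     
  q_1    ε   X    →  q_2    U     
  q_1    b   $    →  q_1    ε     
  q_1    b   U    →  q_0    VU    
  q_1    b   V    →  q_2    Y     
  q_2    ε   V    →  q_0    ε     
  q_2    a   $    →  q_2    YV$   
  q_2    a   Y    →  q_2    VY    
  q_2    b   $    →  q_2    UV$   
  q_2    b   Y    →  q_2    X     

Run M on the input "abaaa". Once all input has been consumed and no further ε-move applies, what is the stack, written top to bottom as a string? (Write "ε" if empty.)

(q_0, abaaa, $)
  read a, top $: go to q_1, push V$ → (q_1, baaa, V$)
  read b, top V: go to q_2, push Y → (q_2, aaa, Y$)
  read a, top Y: go to q_2, push VY → (q_2, aa, VY$)
  ε-move, top V: go to q_0, push ε → (q_0, aa, Y$)
  read a, top Y: go to q_2, push VY → (q_2, a, VY$)
  ε-move, top V: go to q_0, push ε → (q_0, a, Y$)
  read a, top Y: go to q_2, push VY → (q_2, ε, VY$)
  ε-move, top V: go to q_0, push ε → (q_0, ε, Y$)
All input consumed in state q_0 with stack Y$.

Y$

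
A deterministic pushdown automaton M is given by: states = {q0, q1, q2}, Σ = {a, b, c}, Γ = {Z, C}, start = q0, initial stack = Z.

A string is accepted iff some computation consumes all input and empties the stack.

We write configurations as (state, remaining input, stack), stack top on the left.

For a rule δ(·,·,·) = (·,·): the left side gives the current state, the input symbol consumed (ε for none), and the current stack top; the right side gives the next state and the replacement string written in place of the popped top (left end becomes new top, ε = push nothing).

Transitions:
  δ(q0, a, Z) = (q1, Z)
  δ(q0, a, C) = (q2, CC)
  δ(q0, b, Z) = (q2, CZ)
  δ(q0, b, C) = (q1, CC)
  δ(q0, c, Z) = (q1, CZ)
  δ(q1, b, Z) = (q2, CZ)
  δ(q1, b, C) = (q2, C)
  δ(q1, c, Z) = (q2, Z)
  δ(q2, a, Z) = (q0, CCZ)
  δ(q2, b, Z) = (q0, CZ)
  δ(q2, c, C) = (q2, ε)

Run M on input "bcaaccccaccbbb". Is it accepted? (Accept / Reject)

(q0, bcaaccccaccbbb, Z)
  read b, top Z: go to q2, push CZ → (q2, caaccccaccbbb, CZ)
  read c, top C: go to q2, push ε → (q2, aaccccaccbbb, Z)
  read a, top Z: go to q0, push CCZ → (q0, accccaccbbb, CCZ)
  read a, top C: go to q2, push CC → (q2, ccccaccbbb, CCCZ)
  read c, top C: go to q2, push ε → (q2, cccaccbbb, CCZ)
  read c, top C: go to q2, push ε → (q2, ccaccbbb, CZ)
  read c, top C: go to q2, push ε → (q2, caccbbb, Z)
No transition applies at (q2, caccbbb, Z); input not fully consumed.

Reject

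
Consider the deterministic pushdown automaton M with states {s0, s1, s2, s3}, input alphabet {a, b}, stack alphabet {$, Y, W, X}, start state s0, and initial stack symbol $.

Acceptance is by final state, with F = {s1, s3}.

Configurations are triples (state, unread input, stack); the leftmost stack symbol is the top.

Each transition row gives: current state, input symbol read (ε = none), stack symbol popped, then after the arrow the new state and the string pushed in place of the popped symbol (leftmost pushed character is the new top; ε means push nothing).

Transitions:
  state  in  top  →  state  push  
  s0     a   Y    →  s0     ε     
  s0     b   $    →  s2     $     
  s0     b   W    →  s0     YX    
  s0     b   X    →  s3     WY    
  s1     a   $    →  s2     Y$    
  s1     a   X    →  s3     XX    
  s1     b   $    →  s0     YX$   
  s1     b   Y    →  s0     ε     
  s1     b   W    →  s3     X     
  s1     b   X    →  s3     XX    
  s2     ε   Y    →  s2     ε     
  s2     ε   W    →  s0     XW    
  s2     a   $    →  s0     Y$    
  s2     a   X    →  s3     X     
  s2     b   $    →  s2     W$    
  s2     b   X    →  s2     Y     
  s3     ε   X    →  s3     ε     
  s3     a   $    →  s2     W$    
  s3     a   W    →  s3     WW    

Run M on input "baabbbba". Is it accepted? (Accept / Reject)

Reject

(s0, baabbbba, $)
  read b, top $: go to s2, push $ → (s2, aabbbba, $)
  read a, top $: go to s0, push Y$ → (s0, abbbba, Y$)
  read a, top Y: go to s0, push ε → (s0, bbbba, $)
  read b, top $: go to s2, push $ → (s2, bbba, $)
  read b, top $: go to s2, push W$ → (s2, bba, W$)
  ε-move, top W: go to s0, push XW → (s0, bba, XW$)
  read b, top X: go to s3, push WY → (s3, ba, WYW$)
No transition applies at (s3, ba, WYW$); input not fully consumed.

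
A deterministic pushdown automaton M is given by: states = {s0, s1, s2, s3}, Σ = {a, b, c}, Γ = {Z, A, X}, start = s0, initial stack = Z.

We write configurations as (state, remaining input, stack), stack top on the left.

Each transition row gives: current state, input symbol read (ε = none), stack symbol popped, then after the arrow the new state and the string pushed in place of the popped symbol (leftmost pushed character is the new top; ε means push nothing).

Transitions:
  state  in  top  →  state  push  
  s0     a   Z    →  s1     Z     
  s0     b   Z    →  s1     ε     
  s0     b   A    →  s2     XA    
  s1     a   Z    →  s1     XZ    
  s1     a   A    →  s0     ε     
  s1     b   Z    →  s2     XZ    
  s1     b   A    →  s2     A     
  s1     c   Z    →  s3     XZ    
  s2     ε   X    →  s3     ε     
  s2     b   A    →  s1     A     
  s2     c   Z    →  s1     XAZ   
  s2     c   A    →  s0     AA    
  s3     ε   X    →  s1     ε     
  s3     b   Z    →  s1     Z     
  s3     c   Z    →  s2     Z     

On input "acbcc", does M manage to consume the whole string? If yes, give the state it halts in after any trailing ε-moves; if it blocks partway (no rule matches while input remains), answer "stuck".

s1

(s0, acbcc, Z) ⊢ (s1, cbcc, Z) ⊢ (s3, bcc, XZ) ⊢ (s1, bcc, Z) ⊢ (s2, cc, XZ) ⊢ (s3, cc, Z) ⊢ (s2, c, Z) ⊢ (s1, ε, XAZ)
All input consumed; M is in state s1.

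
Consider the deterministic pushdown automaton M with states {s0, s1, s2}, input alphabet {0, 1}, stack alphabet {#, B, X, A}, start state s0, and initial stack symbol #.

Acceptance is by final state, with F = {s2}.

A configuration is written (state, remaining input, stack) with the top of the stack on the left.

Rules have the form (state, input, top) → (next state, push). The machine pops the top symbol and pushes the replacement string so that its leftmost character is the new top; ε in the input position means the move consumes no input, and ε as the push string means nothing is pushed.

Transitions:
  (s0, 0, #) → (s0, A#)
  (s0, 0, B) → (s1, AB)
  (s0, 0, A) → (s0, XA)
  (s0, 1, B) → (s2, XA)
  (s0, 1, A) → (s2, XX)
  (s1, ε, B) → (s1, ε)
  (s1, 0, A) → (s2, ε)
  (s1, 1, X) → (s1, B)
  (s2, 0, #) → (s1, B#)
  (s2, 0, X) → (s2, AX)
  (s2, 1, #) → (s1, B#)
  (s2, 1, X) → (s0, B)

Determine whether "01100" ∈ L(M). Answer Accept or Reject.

(s0, 01100, #) ⊢ (s0, 1100, A#) ⊢ (s2, 100, XX#) ⊢ (s0, 00, BX#) ⊢ (s1, 0, ABX#) ⊢ (s2, ε, BX#)
All input consumed; state s2 ∈ F.

Accept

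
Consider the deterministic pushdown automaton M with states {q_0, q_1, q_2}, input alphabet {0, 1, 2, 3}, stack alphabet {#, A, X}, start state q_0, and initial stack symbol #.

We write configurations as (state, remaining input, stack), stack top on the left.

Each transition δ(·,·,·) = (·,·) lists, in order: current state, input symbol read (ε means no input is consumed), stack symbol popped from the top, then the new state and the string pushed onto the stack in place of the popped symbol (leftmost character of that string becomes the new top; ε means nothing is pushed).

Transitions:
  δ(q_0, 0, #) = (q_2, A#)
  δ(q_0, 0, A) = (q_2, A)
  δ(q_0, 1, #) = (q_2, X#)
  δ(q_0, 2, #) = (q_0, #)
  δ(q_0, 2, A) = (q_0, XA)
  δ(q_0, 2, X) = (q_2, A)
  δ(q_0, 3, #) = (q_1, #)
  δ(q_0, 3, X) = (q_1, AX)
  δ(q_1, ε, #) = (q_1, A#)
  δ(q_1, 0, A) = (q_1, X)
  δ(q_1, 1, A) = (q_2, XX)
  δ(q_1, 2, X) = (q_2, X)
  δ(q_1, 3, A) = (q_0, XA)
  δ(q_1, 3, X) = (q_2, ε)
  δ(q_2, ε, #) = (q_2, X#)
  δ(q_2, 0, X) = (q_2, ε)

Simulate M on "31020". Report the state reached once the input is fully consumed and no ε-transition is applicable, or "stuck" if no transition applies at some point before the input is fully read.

stuck

(q_0, 31020, #) ⊢ (q_1, 1020, #) ⊢ (q_1, 1020, A#) ⊢ (q_2, 020, XX#) ⊢ (q_2, 20, X#)
No transition for (q_2, 2, top X); M blocks with input 20 remaining.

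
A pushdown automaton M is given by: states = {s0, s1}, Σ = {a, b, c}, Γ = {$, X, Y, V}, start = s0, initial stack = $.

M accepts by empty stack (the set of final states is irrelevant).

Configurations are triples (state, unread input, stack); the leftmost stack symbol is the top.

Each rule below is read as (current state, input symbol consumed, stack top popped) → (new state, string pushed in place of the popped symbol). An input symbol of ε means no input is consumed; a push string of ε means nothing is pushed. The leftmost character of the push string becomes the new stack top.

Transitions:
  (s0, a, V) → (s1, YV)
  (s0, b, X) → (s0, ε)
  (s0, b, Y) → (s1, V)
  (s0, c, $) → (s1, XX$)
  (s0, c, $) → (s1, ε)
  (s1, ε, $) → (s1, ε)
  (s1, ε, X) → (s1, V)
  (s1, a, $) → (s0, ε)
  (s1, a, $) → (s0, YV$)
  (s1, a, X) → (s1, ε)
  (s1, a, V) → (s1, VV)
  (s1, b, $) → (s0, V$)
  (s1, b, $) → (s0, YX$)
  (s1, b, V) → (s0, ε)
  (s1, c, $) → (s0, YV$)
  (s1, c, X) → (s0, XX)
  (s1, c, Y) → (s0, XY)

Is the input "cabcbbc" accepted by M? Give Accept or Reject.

One accepting computation: (s0, cabcbbc, $) ⊢ (s1, abcbbc, XX$) ⊢ (s1, bcbbc, X$) ⊢ (s1, bcbbc, V$) ⊢ (s0, cbbc, $) ⊢ (s1, bbc, XX$) ⊢ (s1, bbc, VX$) ⊢ (s0, bc, X$) ⊢ (s0, c, $) ⊢ (s1, ε, ε)
All input consumed and the stack is empty.

Accept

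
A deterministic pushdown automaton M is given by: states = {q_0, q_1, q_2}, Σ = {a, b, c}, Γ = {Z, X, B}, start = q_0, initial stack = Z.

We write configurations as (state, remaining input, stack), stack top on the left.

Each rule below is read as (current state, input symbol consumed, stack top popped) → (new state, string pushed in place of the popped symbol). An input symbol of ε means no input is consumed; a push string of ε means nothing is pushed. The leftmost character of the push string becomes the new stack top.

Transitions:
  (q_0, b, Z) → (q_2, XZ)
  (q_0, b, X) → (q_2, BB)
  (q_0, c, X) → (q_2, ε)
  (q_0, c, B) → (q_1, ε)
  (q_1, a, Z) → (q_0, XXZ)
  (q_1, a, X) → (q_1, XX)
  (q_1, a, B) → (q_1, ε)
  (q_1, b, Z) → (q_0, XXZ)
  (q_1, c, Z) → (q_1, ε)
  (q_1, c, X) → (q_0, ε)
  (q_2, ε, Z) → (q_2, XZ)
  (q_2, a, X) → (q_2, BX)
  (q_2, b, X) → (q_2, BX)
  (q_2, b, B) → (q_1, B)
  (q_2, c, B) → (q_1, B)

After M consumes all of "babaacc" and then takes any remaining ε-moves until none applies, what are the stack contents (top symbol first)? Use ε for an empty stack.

(q_0, babaacc, Z)
  read b, top Z: go to q_2, push XZ → (q_2, abaacc, XZ)
  read a, top X: go to q_2, push BX → (q_2, baacc, BXZ)
  read b, top B: go to q_1, push B → (q_1, aacc, BXZ)
  read a, top B: go to q_1, push ε → (q_1, acc, XZ)
  read a, top X: go to q_1, push XX → (q_1, cc, XXZ)
  read c, top X: go to q_0, push ε → (q_0, c, XZ)
  read c, top X: go to q_2, push ε → (q_2, ε, Z)
  ε-move, top Z: go to q_2, push XZ → (q_2, ε, XZ)
All input consumed in state q_2 with stack XZ.

XZ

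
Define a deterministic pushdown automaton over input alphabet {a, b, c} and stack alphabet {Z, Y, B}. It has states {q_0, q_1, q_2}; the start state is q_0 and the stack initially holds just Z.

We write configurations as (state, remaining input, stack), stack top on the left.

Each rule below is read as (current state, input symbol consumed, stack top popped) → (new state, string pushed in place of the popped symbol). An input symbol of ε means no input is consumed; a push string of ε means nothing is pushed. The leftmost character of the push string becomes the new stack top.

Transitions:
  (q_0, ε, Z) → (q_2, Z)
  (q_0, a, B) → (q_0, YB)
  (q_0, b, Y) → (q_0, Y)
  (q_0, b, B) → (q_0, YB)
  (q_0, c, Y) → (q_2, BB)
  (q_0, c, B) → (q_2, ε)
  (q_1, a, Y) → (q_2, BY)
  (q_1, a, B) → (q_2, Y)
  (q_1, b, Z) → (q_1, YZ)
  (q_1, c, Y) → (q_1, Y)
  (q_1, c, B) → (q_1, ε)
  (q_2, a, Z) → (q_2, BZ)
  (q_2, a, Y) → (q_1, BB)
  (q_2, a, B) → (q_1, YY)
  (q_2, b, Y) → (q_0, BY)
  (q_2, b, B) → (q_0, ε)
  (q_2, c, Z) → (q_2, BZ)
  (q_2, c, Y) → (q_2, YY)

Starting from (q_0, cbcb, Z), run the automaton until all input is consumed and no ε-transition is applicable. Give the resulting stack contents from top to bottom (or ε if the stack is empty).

Z

(q_0, cbcb, Z)
  ε-move, top Z: go to q_2, push Z → (q_2, cbcb, Z)
  read c, top Z: go to q_2, push BZ → (q_2, bcb, BZ)
  read b, top B: go to q_0, push ε → (q_0, cb, Z)
  ε-move, top Z: go to q_2, push Z → (q_2, cb, Z)
  read c, top Z: go to q_2, push BZ → (q_2, b, BZ)
  read b, top B: go to q_0, push ε → (q_0, ε, Z)
  ε-move, top Z: go to q_2, push Z → (q_2, ε, Z)
All input consumed in state q_2 with stack Z.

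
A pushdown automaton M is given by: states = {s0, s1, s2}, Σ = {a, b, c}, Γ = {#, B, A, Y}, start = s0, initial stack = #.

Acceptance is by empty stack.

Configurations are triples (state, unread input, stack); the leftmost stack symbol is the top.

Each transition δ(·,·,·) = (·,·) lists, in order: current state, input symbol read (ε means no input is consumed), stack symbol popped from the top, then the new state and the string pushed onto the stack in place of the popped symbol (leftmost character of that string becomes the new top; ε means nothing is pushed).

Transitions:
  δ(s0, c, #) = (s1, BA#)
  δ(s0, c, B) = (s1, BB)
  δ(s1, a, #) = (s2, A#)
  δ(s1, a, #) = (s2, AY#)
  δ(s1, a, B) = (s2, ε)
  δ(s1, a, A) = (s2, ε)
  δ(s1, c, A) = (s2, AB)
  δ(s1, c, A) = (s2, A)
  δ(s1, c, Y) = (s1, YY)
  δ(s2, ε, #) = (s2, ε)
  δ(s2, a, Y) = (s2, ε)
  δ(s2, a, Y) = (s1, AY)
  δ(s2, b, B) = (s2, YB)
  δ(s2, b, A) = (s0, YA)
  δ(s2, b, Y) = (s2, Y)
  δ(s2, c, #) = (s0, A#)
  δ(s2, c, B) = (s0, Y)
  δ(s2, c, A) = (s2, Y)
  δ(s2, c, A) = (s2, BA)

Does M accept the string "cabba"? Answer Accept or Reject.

No computation consumes all input and empties the stack.

Reject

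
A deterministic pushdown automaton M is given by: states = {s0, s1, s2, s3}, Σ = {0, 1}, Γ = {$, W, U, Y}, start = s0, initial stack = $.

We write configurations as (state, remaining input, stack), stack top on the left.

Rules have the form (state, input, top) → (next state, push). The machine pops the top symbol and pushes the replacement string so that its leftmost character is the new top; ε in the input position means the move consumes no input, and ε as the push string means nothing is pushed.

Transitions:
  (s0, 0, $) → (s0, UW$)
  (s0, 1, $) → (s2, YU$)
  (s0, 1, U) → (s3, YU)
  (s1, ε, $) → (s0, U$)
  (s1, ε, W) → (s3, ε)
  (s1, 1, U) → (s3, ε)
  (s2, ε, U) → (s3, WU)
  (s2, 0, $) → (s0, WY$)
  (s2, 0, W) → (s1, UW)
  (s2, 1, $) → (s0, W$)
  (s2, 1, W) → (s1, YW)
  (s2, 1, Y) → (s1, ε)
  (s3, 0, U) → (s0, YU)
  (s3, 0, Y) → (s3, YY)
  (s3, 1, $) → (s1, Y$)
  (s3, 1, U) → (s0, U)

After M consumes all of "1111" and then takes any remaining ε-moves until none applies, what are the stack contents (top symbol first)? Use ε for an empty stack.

Y$

(s0, 1111, $) ⊢ (s2, 111, YU$) ⊢ (s1, 11, U$) ⊢ (s3, 1, $) ⊢ (s1, ε, Y$)
All input consumed in state s1 with stack Y$.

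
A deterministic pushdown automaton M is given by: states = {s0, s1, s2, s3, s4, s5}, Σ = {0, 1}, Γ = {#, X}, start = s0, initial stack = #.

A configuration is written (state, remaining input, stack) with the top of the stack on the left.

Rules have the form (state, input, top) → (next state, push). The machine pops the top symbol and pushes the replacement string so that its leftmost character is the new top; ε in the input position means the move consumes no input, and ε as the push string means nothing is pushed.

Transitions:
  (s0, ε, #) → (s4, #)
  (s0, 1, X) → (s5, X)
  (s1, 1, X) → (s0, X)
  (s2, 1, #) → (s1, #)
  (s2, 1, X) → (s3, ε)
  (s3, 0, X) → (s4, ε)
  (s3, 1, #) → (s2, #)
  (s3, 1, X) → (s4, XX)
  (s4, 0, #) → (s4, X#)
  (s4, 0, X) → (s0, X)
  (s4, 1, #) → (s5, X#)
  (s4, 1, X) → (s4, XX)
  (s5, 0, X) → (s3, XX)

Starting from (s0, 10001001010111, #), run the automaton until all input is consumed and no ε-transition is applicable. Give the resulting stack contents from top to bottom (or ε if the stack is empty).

XXXXXX#

(s0, 10001001010111, #) ⊢ (s4, 10001001010111, #) ⊢ (s5, 0001001010111, X#) ⊢ (s3, 001001010111, XX#) ⊢ (s4, 01001010111, X#) ⊢ (s0, 1001010111, X#) ⊢ (s5, 001010111, X#) ⊢ (s3, 01010111, XX#) ⊢ (s4, 1010111, X#) ⊢ (s4, 010111, XX#) ⊢ (s0, 10111, XX#) ⊢ (s5, 0111, XX#) ⊢ (s3, 111, XXX#) ⊢ (s4, 11, XXXX#) ⊢ (s4, 1, XXXXX#) ⊢ (s4, ε, XXXXXX#)
All input consumed in state s4 with stack XXXXXX#.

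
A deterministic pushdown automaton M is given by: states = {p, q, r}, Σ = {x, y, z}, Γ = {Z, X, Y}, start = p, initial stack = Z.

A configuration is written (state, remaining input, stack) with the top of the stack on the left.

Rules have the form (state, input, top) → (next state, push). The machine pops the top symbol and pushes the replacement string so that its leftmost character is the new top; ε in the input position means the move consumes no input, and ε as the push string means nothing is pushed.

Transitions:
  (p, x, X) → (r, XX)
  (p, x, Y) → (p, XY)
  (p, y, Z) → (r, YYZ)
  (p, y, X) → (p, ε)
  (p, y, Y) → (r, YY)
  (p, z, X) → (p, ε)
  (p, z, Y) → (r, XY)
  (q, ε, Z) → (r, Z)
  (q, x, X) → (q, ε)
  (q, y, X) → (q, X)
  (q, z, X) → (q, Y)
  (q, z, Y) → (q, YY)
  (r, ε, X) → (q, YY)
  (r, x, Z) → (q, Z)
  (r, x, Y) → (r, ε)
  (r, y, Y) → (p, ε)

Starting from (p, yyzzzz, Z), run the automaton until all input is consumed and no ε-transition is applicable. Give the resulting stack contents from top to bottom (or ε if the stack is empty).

YYYYYYZ

(p, yyzzzz, Z)
  read y, top Z: go to r, push YYZ → (r, yzzzz, YYZ)
  read y, top Y: go to p, push ε → (p, zzzz, YZ)
  read z, top Y: go to r, push XY → (r, zzz, XYZ)
  ε-move, top X: go to q, push YY → (q, zzz, YYYZ)
  read z, top Y: go to q, push YY → (q, zz, YYYYZ)
  read z, top Y: go to q, push YY → (q, z, YYYYYZ)
  read z, top Y: go to q, push YY → (q, ε, YYYYYYZ)
All input consumed in state q with stack YYYYYYZ.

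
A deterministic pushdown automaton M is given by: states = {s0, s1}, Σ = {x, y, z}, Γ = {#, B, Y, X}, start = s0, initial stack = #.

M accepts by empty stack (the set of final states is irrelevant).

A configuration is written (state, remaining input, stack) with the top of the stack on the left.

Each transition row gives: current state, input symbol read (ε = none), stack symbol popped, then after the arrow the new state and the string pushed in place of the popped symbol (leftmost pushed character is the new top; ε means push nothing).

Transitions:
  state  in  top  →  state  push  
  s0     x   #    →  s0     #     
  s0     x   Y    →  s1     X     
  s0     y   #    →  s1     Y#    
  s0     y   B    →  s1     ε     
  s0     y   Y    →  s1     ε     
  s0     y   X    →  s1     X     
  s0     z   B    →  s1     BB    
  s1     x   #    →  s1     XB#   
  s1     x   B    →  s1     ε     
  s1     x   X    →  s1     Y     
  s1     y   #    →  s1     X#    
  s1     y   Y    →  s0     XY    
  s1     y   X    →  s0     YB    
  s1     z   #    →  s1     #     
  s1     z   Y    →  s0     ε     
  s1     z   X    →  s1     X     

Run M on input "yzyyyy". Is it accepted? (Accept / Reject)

(s0, yzyyyy, #)
  read y, top #: go to s1, push Y# → (s1, zyyyy, Y#)
  read z, top Y: go to s0, push ε → (s0, yyyy, #)
  read y, top #: go to s1, push Y# → (s1, yyy, Y#)
  read y, top Y: go to s0, push XY → (s0, yy, XY#)
  read y, top X: go to s1, push X → (s1, y, XY#)
  read y, top X: go to s0, push YB → (s0, ε, YBY#)
All input consumed; stack is YBY#, not empty, and no further ε-move applies.

Reject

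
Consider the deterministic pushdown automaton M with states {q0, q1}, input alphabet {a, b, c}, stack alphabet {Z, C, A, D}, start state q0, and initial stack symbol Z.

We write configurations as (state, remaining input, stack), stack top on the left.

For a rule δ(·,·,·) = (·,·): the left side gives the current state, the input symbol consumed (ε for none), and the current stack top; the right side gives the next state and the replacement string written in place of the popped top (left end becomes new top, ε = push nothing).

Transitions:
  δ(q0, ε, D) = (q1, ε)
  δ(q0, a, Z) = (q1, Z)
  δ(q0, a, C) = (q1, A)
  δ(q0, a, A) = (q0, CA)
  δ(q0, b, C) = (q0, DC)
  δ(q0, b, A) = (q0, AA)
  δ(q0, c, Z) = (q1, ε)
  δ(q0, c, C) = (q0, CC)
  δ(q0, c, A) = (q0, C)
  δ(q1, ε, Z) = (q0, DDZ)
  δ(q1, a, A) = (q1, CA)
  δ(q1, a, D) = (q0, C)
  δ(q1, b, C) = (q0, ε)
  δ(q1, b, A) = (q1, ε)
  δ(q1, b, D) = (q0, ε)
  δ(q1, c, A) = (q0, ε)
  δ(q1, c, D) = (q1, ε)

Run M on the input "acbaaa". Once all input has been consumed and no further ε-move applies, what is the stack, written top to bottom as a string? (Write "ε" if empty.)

(q0, acbaaa, Z) ⊢ (q1, cbaaa, Z) ⊢ (q0, cbaaa, DDZ) ⊢ (q1, cbaaa, DZ) ⊢ (q1, baaa, Z) ⊢ (q0, baaa, DDZ) ⊢ (q1, baaa, DZ) ⊢ (q0, aaa, Z) ⊢ (q1, aa, Z) ⊢ (q0, aa, DDZ) ⊢ (q1, aa, DZ) ⊢ (q0, a, CZ) ⊢ (q1, ε, AZ)
All input consumed in state q1 with stack AZ.

AZ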